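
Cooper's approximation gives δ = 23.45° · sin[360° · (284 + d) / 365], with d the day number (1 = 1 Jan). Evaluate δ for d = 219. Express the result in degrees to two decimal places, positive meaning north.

+16.26°

360 × (284 + 219) / 365 = 496.110°; sin(496.110°) = 0.6933.
δ = 23.45 × 0.6933 = 16.258° ≈ +16.26°.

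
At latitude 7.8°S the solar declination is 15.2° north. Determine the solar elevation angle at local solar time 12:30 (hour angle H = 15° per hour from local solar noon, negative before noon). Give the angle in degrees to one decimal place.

Hour angle H = 15° × (12.5 − 12) = 7.50°.
cos θ_z = sin φ sin δ + cos φ cos δ cos H = (-0.1357)(0.2622) + (0.9907)(0.9650)(0.9914) = 0.9122.
θ_z = arccos(0.9122) = 24.19°, so the elevation is 90° − 24.19° = 65.81°.

65.8°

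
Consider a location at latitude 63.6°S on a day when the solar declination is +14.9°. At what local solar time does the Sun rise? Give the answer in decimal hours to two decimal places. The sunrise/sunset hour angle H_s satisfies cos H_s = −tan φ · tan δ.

8.16 h

The sunset hour angle satisfies cos H_s = −tan φ tan δ = 0.5360, giving H_s = 57.59°.
Sunrise is at 12 − H_s/15 = 12 − 3.839 = 8.161 h local solar time.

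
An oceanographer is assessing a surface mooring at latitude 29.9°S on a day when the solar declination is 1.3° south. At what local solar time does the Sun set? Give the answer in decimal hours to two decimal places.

18.05 h

−tan φ tan δ = −(-0.5750)(-0.0227) = -0.0131; H_s = arccos(-0.0131) = 90.75°.
Sunset is at 12 + H_s/15 = 12 + 6.050 = 18.050 h local solar time.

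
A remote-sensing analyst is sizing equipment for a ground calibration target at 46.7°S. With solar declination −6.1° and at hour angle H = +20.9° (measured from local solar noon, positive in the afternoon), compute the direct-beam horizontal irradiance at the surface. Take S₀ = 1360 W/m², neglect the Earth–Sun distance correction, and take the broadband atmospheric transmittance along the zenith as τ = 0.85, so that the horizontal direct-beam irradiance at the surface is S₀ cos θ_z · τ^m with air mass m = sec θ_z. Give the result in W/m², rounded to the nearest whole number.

774 W/m²

cos θ_z = sin φ sin δ + cos φ cos δ cos H = (-0.7278)(-0.1063) + (0.6858)(0.9943)(0.9342) = 0.7144.
Air mass m = 1/cos θ_z = 1/0.7144 = 1.400; τ^m = 0.85^1.400 = 0.7965.
Surface direct beam = 1360 × 0.7144 × 0.7965 = 773.87 W/m².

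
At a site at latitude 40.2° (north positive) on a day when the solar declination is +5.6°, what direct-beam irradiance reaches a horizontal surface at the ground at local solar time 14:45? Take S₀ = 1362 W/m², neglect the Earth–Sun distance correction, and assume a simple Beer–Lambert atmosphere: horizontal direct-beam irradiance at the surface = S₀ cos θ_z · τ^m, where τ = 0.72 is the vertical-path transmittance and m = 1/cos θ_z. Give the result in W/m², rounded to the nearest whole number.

Hour angle H = 15° × (14.75 − 12) = 41.25°.
cos θ_z = sin(40.2°) sin(5.6°) + cos(40.2°) cos(5.6°) cos(41.25°) = 0.0630 + 0.5715 = 0.6345.
Air mass m = 1/cos θ_z = 1/0.6345 = 1.576; τ^m = 0.72^1.576 = 0.5959.
Surface direct beam = 1362 × 0.6345 × 0.5959 = 514.97 W/m².

515 W/m²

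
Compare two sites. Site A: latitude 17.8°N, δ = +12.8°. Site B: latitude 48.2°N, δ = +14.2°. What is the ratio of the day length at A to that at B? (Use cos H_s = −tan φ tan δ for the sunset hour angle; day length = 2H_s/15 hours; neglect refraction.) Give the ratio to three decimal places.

0.885

A: H_s = arccos(−tan 17.8° · tan 12.8°) = 94.18°, so 2H_s/15 = 12.5573 h.
B: H_s = arccos(−tan 48.2° · tan 14.2°) = 106.44°, so 2H_s/15 = 14.1920 h.
Ratio A/B = 12.5573 / 14.1920 = 0.8848.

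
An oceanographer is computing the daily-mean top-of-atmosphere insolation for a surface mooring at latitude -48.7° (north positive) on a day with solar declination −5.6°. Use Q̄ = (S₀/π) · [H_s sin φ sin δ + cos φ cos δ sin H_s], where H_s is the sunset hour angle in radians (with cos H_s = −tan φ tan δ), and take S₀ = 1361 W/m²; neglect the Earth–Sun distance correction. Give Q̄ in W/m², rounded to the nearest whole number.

336 W/m²

cos H_s = −tan(-48.7°) · tan(-5.6°) = -0.1116, so H_s = arccos(-0.1116) = 96.41°. In radians, H_s = 1.6827.
H_s sin φ sin δ = 1.6827 × -0.7513 × -0.0976 = 0.1234.
cos φ cos δ sin H_s = 0.6600 × 0.9952 × 0.9937 = 0.6527.
Q̄ = (1361/π) × (0.1234 + 0.6527) = 433.22 × 0.7761 = 336.22 W/m².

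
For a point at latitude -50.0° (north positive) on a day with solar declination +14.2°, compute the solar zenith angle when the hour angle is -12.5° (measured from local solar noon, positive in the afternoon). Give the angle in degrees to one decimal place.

cos θ_z = sin φ sin δ + cos φ cos δ cos H = (-0.7660)(0.2453) + (0.6428)(0.9694)(0.9763) = 0.4205.
θ_z = arccos(0.4205) = 65.13°.

65.1°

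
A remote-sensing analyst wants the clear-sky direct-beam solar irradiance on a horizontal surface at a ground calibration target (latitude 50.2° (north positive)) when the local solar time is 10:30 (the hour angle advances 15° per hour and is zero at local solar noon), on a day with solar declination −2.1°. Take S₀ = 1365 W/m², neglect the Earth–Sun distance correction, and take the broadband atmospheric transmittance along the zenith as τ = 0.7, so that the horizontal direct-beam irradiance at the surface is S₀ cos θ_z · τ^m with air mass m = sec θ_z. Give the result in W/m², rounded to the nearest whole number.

408 W/m²

Hour angle H = 15° × (10.5 − 12) = -22.50°.
With φ = 50.2°, δ = -2.1°, H = -22.50°: sin φ sin δ = -0.0282, cos φ cos δ cos H = 0.5910, so cos θ_z = 0.5628.
Air mass m = 1/cos θ_z = 1/0.5628 = 1.777; τ^m = 0.7^1.777 = 0.5306.
Surface direct beam = 1365 × 0.5628 × 0.5306 = 407.62 W/m².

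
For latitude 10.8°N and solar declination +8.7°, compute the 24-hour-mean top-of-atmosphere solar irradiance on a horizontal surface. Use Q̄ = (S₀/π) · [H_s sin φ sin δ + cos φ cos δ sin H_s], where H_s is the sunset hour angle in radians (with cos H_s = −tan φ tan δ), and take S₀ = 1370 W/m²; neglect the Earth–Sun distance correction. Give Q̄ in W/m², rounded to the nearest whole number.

443 W/m²

The sunset hour angle satisfies cos H_s = −tan φ tan δ = -0.0292, giving H_s = 91.67°. In radians, H_s = 1.5999.
H_s sin φ sin δ = 1.5999 × 0.1874 × 0.1513 = 0.0454.
cos φ cos δ sin H_s = 0.9823 × 0.9885 × 0.9996 = 0.9706.
Q̄ = (1370/π) × (0.0454 + 0.9706) = 436.08 × 1.0160 = 443.06 W/m².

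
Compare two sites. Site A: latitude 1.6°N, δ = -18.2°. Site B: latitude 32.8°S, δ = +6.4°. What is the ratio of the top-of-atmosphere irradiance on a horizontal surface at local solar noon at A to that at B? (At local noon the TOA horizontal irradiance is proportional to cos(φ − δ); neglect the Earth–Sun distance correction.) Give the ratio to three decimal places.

A: cos θ_z = cos(1.6° − (-18.2°)) = 0.9409.
B: cos θ_z = cos(-32.8° − (6.4°)) = 0.7749.
Ratio A/B = 0.9409 / 0.7749 = 1.2142.

1.214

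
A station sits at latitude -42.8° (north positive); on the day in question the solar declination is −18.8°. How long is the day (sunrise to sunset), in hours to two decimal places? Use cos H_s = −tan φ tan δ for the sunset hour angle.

14.45 hours

The sunset hour angle satisfies cos H_s = −tan φ tan δ = -0.3152, giving H_s = 108.37°.
Day length = 2 H_s / 15° h⁻¹ = 216.74° / 15 = 14.449 h.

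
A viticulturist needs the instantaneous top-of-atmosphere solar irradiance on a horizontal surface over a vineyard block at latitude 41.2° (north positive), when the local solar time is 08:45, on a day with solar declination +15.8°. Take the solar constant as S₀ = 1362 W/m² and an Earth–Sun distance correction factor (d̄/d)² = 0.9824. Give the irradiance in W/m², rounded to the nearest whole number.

Hour angle H = 15° × (8.75 − 12) = -48.75°.
cos θ_z = sin φ sin δ + cos φ cos δ cos H = (0.6587)(0.2723) + (0.7524)(0.9622)(0.6593) = 0.6567.
Top-of-atmosphere irradiance = S₀ (d̄/d)² cos θ_z = 1362 × 0.9824 × 0.6567 = 878.68 W/m².

879 W/m²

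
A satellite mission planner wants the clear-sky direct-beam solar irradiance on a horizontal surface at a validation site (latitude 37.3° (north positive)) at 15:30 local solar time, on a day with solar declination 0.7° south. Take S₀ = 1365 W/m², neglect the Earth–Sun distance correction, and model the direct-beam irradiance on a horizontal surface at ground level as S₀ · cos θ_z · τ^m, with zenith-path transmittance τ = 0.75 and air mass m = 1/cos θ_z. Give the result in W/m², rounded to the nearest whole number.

356 W/m²

Hour angle H = 15° × (15.5 − 12) = 52.50°.
cos θ_z = sin(37.3°) sin(-0.7°) + cos(37.3°) cos(-0.7°) cos(52.50°) = -0.0074 + 0.4842 = 0.4768.
Air mass m = 1/cos θ_z = 1/0.4768 = 2.097; τ^m = 0.75^2.097 = 0.5470.
Surface direct beam = 1365 × 0.4768 × 0.5470 = 356.01 W/m².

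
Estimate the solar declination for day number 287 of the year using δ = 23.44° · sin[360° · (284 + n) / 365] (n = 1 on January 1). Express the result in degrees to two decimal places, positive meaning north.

360 × (284 + 287) / 365 = 563.178°; sin(563.178°) = -0.3936.
δ = 23.44 × -0.3936 = -9.226° ≈ -9.23°.

-9.23°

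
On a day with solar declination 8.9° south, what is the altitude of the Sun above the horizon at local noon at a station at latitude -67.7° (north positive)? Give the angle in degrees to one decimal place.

31.2°

At local solar noon the hour angle is zero, so the elevation is 90° − |φ − δ| = 90° − |-67.7° − (-8.9°)| = 90° − 58.8° = 31.2°.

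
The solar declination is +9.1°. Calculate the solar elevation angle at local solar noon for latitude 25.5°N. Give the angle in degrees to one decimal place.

At local solar noon the hour angle is zero, so the elevation is 90° − |φ − δ| = 90° − |25.5° − (9.1°)| = 90° − 16.4° = 73.6°.

73.6°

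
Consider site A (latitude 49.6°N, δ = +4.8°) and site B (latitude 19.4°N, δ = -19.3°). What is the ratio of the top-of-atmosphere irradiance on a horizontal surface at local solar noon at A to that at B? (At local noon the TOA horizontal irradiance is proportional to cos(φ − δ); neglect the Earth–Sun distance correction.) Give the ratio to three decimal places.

A: cos θ_z = cos(49.6° − (4.8°)) = 0.7096.
B: cos θ_z = cos(19.4° − (-19.3°)) = 0.7804.
Ratio A/B = 0.7096 / 0.7804 = 0.9093.

0.909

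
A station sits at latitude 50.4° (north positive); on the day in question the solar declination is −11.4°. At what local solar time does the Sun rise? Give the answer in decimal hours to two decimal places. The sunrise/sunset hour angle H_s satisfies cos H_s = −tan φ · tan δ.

6.94 h

cos H_s = −tan(50.4°) · tan(-11.4°) = 0.2437, so H_s = arccos(0.2437) = 75.89°.
Sunrise is at 12 − H_s/15 = 12 − 5.059 = 6.941 h local solar time.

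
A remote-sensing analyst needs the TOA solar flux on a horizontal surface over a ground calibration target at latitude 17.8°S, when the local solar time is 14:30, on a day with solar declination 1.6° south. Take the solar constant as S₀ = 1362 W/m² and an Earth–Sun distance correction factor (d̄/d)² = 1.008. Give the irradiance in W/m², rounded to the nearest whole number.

Hour angle H = 15° × (14.5 − 12) = 37.50°.
With φ = -17.8°, δ = -1.6°, H = 37.50°: sin φ sin δ = 0.0085, cos φ cos δ cos H = 0.7551, so cos θ_z = 0.7636.
Top-of-atmosphere irradiance = S₀ (d̄/d)² cos θ_z = 1362 × 1.008 × 0.7636 = 1048.34 W/m².

1048 W/m²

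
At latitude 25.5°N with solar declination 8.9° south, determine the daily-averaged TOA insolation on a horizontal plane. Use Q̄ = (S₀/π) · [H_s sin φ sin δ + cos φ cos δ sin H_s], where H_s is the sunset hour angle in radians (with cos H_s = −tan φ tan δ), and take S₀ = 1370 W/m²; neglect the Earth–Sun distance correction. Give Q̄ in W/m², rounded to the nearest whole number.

−tan φ tan δ = −(0.4770)(-0.1566) = 0.0747; H_s = arccos(0.0747) = 85.72°. In radians, H_s = 1.4961.
H_s sin φ sin δ = 1.4961 × 0.4305 × -0.1547 = -0.0996.
cos φ cos δ sin H_s = 0.9026 × 0.9880 × 0.9972 = 0.8893.
Q̄ = (1370/π) × (-0.0996 + 0.8893) = 436.08 × 0.7897 = 344.37 W/m².

344 W/m²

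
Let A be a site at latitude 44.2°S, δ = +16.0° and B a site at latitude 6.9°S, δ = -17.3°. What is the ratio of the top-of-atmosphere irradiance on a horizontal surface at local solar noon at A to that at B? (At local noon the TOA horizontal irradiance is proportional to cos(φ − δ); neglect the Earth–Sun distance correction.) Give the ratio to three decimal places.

A: cos θ_z = cos(-44.2° − (16.0°)) = 0.4970.
B: cos θ_z = cos(-6.9° − (-17.3°)) = 0.9836.
Ratio A/B = 0.4970 / 0.9836 = 0.5053.

0.505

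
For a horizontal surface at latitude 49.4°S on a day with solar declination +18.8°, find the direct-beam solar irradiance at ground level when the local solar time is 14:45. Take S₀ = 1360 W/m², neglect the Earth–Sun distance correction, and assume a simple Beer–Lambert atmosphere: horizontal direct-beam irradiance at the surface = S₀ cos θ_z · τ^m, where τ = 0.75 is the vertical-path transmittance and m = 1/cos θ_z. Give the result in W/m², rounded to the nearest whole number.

Hour angle H = 15° × (14.75 − 12) = 41.25°.
cos θ_z = sin(-49.4°) sin(18.8°) + cos(-49.4°) cos(18.8°) cos(41.25°) = -0.2447 + 0.4632 = 0.2185.
Air mass m = 1/cos θ_z = 1/0.2185 = 4.577; τ^m = 0.75^4.577 = 0.2680.
Surface direct beam = 1360 × 0.2185 × 0.2680 = 79.64 W/m².

80 W/m²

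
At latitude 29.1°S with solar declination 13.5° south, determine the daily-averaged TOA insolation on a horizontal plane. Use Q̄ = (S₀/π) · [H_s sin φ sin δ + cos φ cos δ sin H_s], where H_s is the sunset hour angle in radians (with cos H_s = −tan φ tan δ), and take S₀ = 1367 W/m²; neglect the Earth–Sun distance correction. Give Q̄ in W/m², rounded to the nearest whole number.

451 W/m²

−tan φ tan δ = −(-0.5566)(-0.2401) = -0.1336; H_s = arccos(-0.1336) = 97.68°. In radians, H_s = 1.7048.
H_s sin φ sin δ = 1.7048 × -0.4863 × -0.2334 = 0.1935.
cos φ cos δ sin H_s = 0.8738 × 0.9724 × 0.9910 = 0.8420.
Q̄ = (1367/π) × (0.1935 + 0.8420) = 435.13 × 1.0355 = 450.58 W/m².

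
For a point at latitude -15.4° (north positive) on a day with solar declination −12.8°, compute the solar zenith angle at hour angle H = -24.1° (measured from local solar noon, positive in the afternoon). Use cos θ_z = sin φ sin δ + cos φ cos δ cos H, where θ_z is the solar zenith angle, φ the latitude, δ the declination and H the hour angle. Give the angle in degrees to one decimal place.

cos θ_z = sin φ sin δ + cos φ cos δ cos H = (-0.2656)(-0.2215) + (0.9641)(0.9751)(0.9128) = 0.9169.
θ_z = arccos(0.9169) = 23.52°.

23.5°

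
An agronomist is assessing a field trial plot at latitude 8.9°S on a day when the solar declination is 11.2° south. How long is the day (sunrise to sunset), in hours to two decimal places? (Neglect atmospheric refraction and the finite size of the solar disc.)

The sunset hour angle satisfies cos H_s = −tan φ tan δ = -0.0310, giving H_s = 91.78°.
Day length = 2 H_s / 15° h⁻¹ = 183.56° / 15 = 12.237 h.

12.24 hours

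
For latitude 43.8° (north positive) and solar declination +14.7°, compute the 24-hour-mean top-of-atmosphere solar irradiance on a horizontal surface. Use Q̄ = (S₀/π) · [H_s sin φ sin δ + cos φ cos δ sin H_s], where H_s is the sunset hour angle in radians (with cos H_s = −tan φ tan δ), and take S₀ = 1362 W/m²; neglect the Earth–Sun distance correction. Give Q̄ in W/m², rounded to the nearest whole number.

432 W/m²

The sunset hour angle satisfies cos H_s = −tan φ tan δ = -0.2516, giving H_s = 104.57°. In radians, H_s = 1.8251.
H_s sin φ sin δ = 1.8251 × 0.6921 × 0.2538 = 0.3206.
cos φ cos δ sin H_s = 0.7218 × 0.9673 × 0.9678 = 0.6757.
Q̄ = (1362/π) × (0.3206 + 0.6757) = 433.54 × 0.9963 = 431.94 W/m².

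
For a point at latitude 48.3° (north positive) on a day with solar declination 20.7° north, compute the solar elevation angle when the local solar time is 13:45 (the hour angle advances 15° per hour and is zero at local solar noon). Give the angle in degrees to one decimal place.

Hour angle H = 15° × (13.75 − 12) = 26.25°.
cos θ_z = sin(48.3°) sin(20.7°) + cos(48.3°) cos(20.7°) cos(26.25°) = 0.2639 + 0.5581 = 0.8220.
θ_z = arccos(0.8220) = 34.71°, so the elevation is 90° − 34.71° = 55.29°.

55.3°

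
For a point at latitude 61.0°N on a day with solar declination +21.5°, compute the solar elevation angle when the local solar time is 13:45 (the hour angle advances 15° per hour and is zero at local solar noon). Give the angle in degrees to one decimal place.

46.5°

Hour angle H = 15° × (13.75 − 12) = 26.25°.
With φ = 61.0°, δ = 21.5°, H = 26.25°: sin φ sin δ = 0.3205, cos φ cos δ cos H = 0.4046, so cos θ_z = 0.7251.
θ_z = arccos(0.7251) = 43.52°, so the elevation is 90° − 43.52° = 46.48°.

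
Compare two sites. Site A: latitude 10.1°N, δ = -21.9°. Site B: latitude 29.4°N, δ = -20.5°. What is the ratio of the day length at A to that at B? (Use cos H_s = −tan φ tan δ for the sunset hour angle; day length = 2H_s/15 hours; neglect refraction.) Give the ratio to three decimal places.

A: H_s = arccos(−tan 10.1° · tan -21.9°) = 85.89°, so 2H_s/15 = 11.4520 h.
B: H_s = arccos(−tan 29.4° · tan -20.5°) = 77.84°, so 2H_s/15 = 10.3787 h.
Ratio A/B = 11.4520 / 10.3787 = 1.1034.

1.103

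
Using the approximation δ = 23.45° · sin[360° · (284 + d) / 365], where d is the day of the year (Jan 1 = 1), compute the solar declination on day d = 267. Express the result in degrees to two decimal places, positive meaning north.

360 × (284 + 267) / 365 = 543.452°; sin(543.452°) = -0.0602.
δ = 23.45 × -0.0602 = -1.412° ≈ -1.41°.

-1.41°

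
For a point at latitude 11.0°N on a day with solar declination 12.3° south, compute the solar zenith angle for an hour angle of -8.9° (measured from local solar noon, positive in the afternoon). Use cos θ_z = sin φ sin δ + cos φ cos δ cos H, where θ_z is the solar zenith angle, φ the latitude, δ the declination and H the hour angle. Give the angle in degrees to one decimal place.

With φ = 11.0°, δ = -12.3°, H = -8.90°: sin φ sin δ = -0.0406, cos φ cos δ cos H = 0.9475, so cos θ_z = 0.9069.
θ_z = arccos(0.9069) = 24.92°.

24.9°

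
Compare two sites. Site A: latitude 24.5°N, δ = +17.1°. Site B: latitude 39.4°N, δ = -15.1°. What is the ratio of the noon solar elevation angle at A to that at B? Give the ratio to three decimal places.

2.327

A: 90° − |24.5 − (17.1)| = 82.60°.
B: 90° − |39.4 − (-15.1)| = 35.50°.
Ratio A/B = 82.6000 / 35.5000 = 2.3268.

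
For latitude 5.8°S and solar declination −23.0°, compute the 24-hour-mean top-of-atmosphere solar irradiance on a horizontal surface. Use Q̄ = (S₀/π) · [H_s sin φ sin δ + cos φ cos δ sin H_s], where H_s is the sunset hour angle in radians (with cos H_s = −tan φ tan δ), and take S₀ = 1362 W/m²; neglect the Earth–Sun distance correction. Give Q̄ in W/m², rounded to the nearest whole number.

−tan φ tan δ = −(-0.1016)(-0.4245) = -0.0431; H_s = arccos(-0.0431) = 92.47°. In radians, H_s = 1.6139.
H_s sin φ sin δ = 1.6139 × -0.1011 × -0.3907 = 0.0637.
cos φ cos δ sin H_s = 0.9949 × 0.9205 × 0.9991 = 0.9150.
Q̄ = (1362/π) × (0.0637 + 0.9150) = 433.54 × 0.9787 = 424.31 W/m².

424 W/m²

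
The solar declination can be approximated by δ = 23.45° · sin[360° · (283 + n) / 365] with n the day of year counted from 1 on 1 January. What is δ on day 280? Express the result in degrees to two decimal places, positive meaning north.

360 × (283 + 280) / 365 = 555.288°; sin(555.288°) = -0.2637.
δ = 23.45 × -0.2637 = -6.184° ≈ -6.18°.

-6.18°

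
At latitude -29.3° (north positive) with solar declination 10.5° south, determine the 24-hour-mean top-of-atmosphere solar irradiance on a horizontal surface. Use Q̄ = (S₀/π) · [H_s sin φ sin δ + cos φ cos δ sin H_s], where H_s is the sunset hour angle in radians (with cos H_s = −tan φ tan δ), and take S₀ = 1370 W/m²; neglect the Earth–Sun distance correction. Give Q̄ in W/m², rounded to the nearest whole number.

cos H_s = −tan(-29.3°) · tan(-10.5°) = -0.1040, so H_s = arccos(-0.1040) = 95.97°. In radians, H_s = 1.6750.
H_s sin φ sin δ = 1.6750 × -0.4894 × -0.1822 = 0.1494.
cos φ cos δ sin H_s = 0.8721 × 0.9833 × 0.9946 = 0.8529.
Q̄ = (1370/π) × (0.1494 + 0.8529) = 436.08 × 1.0023 = 437.08 W/m².

437 W/m²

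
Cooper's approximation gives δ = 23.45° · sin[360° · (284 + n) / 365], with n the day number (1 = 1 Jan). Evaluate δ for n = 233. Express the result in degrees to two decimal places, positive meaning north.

+11.75°

360 × (284 + 233) / 365 = 509.918°; sin(509.918°) = 0.5012.
δ = 23.45 × 0.5012 = 11.753° ≈ +11.75°.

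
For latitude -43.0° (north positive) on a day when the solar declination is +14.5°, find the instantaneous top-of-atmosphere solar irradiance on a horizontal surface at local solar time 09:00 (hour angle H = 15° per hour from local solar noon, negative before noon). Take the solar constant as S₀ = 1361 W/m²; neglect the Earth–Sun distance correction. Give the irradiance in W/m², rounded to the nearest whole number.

449 W/m²

Hour angle H = 15° × (9 − 12) = -45.00°.
cos θ_z = sin(-43.0°) sin(14.5°) + cos(-43.0°) cos(14.5°) cos(-45.00°) = -0.1708 + 0.5007 = 0.3299.
Top-of-atmosphere irradiance = S₀ cos θ_z = 1361 × 0.3299 = 448.99 W/m².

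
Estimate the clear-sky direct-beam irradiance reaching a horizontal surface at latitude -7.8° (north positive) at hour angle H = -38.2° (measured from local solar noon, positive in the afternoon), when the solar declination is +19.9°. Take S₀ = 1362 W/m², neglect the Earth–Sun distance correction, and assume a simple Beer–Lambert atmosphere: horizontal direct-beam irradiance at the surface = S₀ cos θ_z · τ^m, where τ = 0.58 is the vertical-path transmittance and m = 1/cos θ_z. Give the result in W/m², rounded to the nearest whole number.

cos θ_z = sin φ sin δ + cos φ cos δ cos H = (-0.1357)(0.3404) + (0.9907)(0.9403)(0.7859) = 0.6859.
Air mass m = 1/cos θ_z = 1/0.6859 = 1.458; τ^m = 0.58^1.458 = 0.4519.
Surface direct beam = 1362 × 0.6859 × 0.4519 = 422.16 W/m².

422 W/m²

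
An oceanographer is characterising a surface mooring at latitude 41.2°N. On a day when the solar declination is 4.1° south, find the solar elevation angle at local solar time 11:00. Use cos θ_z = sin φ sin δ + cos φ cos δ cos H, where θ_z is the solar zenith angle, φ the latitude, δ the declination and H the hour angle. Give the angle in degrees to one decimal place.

42.7°

Hour angle H = 15° × (11 − 12) = -15.00°.
cos θ_z = sin φ sin δ + cos φ cos δ cos H = (0.6587)(-0.0715) + (0.7524)(0.9974)(0.9659) = 0.6778.
θ_z = arccos(0.6778) = 47.33°, so the elevation is 90° − 47.33° = 42.67°.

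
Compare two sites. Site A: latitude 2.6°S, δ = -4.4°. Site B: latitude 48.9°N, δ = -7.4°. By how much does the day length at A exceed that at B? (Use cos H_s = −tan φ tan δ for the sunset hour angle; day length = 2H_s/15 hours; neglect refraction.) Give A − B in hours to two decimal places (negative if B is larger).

+1.17 h

A: H_s = arccos(−tan -2.6° · tan -4.4°) = 90.20°, so 2H_s/15 = 12.0267 h.
B: H_s = arccos(−tan 48.9° · tan -7.4°) = 81.44°, so 2H_s/15 = 10.8587 h.
A − B = 12.0267 − 10.8587 = 1.1680 h.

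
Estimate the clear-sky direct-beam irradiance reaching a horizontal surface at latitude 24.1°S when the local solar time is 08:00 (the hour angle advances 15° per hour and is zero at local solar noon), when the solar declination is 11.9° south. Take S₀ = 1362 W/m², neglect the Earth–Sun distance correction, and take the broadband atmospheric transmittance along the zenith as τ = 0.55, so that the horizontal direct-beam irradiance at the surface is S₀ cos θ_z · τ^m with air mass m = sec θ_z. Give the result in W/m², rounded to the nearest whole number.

234 W/m²

Hour angle H = 15° × (8 − 12) = -60.00°.
cos θ_z = sin(-24.1°) sin(-11.9°) + cos(-24.1°) cos(-11.9°) cos(-60.00°) = 0.0842 + 0.4466 = 0.5308.
Air mass m = 1/cos θ_z = 1/0.5308 = 1.884; τ^m = 0.55^1.884 = 0.3242.
Surface direct beam = 1362 × 0.5308 × 0.3242 = 234.38 W/m².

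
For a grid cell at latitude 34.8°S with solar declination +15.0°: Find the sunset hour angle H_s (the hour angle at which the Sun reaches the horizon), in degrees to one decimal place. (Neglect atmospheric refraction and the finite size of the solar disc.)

79.3°

cos H_s = −tan(-34.8°) · tan(15.0°) = 0.1862, so H_s = arccos(0.1862) = 79.27°.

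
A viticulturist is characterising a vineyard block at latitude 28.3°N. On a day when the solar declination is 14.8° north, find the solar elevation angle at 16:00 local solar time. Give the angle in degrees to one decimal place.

33.1°

Hour angle H = 15° × (16 − 12) = 60.00°.
cos θ_z = sin φ sin δ + cos φ cos δ cos H = (0.4741)(0.2554) + (0.8805)(0.9668)(0.5000) = 0.5467.
θ_z = arccos(0.5467) = 56.86°, so the elevation is 90° − 56.86° = 33.14°.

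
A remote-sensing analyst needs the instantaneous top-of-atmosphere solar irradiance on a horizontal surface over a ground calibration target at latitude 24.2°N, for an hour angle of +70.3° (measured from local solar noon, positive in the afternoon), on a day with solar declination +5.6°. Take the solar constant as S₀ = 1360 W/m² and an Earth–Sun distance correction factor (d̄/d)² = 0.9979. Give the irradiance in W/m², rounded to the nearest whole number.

470 W/m²

cos θ_z = sin φ sin δ + cos φ cos δ cos H = (0.4099)(0.0976) + (0.9121)(0.9952)(0.3371) = 0.3460.
Top-of-atmosphere irradiance = S₀ (d̄/d)² cos θ_z = 1360 × 0.9979 × 0.3460 = 469.57 W/m².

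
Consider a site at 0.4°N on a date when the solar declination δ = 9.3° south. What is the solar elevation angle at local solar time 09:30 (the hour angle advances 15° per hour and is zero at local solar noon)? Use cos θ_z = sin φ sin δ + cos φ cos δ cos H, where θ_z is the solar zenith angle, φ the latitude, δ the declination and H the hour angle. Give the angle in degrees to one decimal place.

51.4°

Hour angle H = 15° × (9.5 − 12) = -37.50°.
With φ = 0.4°, δ = -9.3°, H = -37.50°: sin φ sin δ = -0.0011, cos φ cos δ cos H = 0.7829, so cos θ_z = 0.7818.
θ_z = arccos(0.7818) = 38.57°, so the elevation is 90° − 38.57° = 51.43°.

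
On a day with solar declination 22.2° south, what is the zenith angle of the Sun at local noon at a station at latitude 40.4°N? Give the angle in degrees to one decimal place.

62.6°

At local solar noon the hour angle is zero, so the zenith angle is |φ − δ| = |40.4° − (-22.2°)| = 62.6°.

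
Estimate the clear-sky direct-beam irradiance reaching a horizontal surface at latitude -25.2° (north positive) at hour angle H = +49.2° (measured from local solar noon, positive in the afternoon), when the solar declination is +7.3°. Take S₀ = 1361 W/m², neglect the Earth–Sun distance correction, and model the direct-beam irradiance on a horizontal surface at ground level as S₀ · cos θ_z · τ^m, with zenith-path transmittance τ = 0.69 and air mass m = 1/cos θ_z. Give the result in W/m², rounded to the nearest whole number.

With φ = -25.2°, δ = 7.3°, H = 49.20°: sin φ sin δ = -0.0541, cos φ cos δ cos H = 0.5864, so cos θ_z = 0.5323.
Air mass m = 1/cos θ_z = 1/0.5323 = 1.879; τ^m = 0.69^1.879 = 0.4980.
Surface direct beam = 1361 × 0.5323 × 0.4980 = 360.78 W/m².

361 W/m²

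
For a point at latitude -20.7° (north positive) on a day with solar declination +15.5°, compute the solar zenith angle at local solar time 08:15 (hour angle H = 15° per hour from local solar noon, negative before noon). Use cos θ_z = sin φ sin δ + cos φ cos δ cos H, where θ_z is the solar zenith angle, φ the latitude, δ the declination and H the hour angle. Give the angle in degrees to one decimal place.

Hour angle H = 15° × (8.25 − 12) = -56.25°.
cos θ_z = sin(-20.7°) sin(15.5°) + cos(-20.7°) cos(15.5°) cos(-56.25°) = -0.0945 + 0.5008 = 0.4063.
θ_z = arccos(0.4063) = 66.03°.

66.0°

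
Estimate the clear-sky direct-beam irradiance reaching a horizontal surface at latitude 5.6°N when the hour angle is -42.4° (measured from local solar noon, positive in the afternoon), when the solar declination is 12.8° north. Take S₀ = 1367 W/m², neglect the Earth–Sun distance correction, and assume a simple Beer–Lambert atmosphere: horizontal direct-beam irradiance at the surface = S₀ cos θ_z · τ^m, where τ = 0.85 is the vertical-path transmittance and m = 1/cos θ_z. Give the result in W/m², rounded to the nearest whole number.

810 W/m²

cos θ_z = sin φ sin δ + cos φ cos δ cos H = (0.0976)(0.2215) + (0.9952)(0.9751)(0.7385) = 0.7383.
Air mass m = 1/cos θ_z = 1/0.7383 = 1.354; τ^m = 0.85^1.354 = 0.8025.
Surface direct beam = 1367 × 0.7383 × 0.8025 = 809.93 W/m².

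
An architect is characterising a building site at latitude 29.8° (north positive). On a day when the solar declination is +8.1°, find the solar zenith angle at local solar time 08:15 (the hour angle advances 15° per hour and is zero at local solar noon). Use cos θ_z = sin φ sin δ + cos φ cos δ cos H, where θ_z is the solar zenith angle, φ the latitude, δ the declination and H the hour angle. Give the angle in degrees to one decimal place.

Hour angle H = 15° × (8.25 − 12) = -56.25°.
With φ = 29.8°, δ = 8.1°, H = -56.25°: sin φ sin δ = 0.0700, cos φ cos δ cos H = 0.4773, so cos θ_z = 0.5473.
θ_z = arccos(0.5473) = 56.82°.

56.8°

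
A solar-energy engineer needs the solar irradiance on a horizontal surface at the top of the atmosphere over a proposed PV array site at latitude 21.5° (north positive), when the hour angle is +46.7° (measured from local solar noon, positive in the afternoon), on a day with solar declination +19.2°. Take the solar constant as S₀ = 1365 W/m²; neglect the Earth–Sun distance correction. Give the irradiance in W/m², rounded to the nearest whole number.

987 W/m²

cos θ_z = sin φ sin δ + cos φ cos δ cos H = (0.3665)(0.3289) + (0.9304)(0.9444)(0.6858) = 0.7231.
Top-of-atmosphere irradiance = S₀ cos θ_z = 1365 × 0.7231 = 987.03 W/m².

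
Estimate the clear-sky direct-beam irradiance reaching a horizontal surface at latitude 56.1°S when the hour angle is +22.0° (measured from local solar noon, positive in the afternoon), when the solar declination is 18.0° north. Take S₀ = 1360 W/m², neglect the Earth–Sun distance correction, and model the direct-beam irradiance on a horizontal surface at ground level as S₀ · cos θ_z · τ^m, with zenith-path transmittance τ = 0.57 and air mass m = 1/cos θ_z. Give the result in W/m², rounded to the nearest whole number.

29 W/m²

With φ = -56.1°, δ = 18.0°, H = 22.00°: sin φ sin δ = -0.2565, cos φ cos δ cos H = 0.4918, so cos θ_z = 0.2353.
Air mass m = 1/cos θ_z = 1/0.2353 = 4.250; τ^m = 0.57^4.250 = 0.0917.
Surface direct beam = 1360 × 0.2353 × 0.0917 = 29.34 W/m².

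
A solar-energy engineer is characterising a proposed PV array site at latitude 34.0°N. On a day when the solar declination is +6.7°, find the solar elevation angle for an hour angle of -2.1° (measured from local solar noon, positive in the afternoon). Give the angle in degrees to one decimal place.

cos θ_z = sin φ sin δ + cos φ cos δ cos H = (0.5592)(0.1167) + (0.8290)(0.9932)(0.9993) = 0.8880.
θ_z = arccos(0.8880) = 27.38°, so the elevation is 90° − 27.38° = 62.62°.

62.6°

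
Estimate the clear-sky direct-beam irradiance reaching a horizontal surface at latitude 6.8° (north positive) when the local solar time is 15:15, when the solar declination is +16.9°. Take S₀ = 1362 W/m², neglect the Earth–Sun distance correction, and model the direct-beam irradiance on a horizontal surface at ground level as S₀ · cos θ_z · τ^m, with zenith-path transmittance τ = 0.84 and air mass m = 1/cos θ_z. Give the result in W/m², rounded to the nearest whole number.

Hour angle H = 15° × (15.25 − 12) = 48.75°.
cos θ_z = sin(6.8°) sin(16.9°) + cos(6.8°) cos(16.9°) cos(48.75°) = 0.0344 + 0.6264 = 0.6608.
Air mass m = 1/cos θ_z = 1/0.6608 = 1.513; τ^m = 0.84^1.513 = 0.7681.
Surface direct beam = 1362 × 0.6608 × 0.7681 = 691.30 W/m².

691 W/m²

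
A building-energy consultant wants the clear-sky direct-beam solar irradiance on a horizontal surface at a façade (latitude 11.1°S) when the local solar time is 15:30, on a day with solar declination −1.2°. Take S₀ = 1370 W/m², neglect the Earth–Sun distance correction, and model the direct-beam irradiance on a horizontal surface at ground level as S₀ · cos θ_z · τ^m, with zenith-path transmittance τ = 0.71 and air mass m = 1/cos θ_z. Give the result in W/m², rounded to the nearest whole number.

Hour angle H = 15° × (15.5 − 12) = 52.50°.
cos θ_z = sin(-11.1°) sin(-1.2°) + cos(-11.1°) cos(-1.2°) cos(52.50°) = 0.0040 + 0.5972 = 0.6012.
Air mass m = 1/cos θ_z = 1/0.6012 = 1.663; τ^m = 0.71^1.663 = 0.5658.
Surface direct beam = 1370 × 0.6012 × 0.5658 = 466.02 W/m².

466 W/m²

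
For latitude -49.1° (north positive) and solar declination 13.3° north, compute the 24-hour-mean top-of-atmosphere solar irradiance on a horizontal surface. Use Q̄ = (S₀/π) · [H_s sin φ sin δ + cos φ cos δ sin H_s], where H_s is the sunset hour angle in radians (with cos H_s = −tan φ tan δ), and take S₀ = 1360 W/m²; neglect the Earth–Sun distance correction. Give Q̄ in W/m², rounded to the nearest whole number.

cos H_s = −tan(-49.1°) · tan(13.3°) = 0.2729, so H_s = arccos(0.2729) = 74.16°. In radians, H_s = 1.2943.
H_s sin φ sin δ = 1.2943 × -0.7559 × 0.2300 = -0.2250.
cos φ cos δ sin H_s = 0.6547 × 0.9732 × 0.9620 = 0.6129.
Q̄ = (1360/π) × (-0.2250 + 0.6129) = 432.90 × 0.3879 = 167.92 W/m².

168 W/m²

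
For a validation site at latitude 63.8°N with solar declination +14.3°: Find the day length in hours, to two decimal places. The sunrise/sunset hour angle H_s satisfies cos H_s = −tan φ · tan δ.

16.16 hours

−tan φ tan δ = −(2.0323)(0.2549) = -0.5180; H_s = arccos(-0.5180) = 121.20°.
Day length = 2 H_s / 15° h⁻¹ = 242.40° / 15 = 16.160 h.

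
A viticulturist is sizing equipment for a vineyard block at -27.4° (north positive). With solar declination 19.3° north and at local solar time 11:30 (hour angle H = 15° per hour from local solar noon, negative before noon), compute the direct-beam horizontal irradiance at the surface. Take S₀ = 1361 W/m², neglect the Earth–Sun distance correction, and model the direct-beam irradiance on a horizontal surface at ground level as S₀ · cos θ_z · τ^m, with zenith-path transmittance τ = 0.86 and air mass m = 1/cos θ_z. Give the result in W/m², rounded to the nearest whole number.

Hour angle H = 15° × (11.5 − 12) = -7.50°.
With φ = -27.4°, δ = 19.3°, H = -7.50°: sin φ sin δ = -0.1521, cos φ cos δ cos H = 0.8308, so cos θ_z = 0.6787.
Air mass m = 1/cos θ_z = 1/0.6787 = 1.473; τ^m = 0.86^1.473 = 0.8008.
Surface direct beam = 1361 × 0.6787 × 0.8008 = 739.71 W/m².

740 W/m²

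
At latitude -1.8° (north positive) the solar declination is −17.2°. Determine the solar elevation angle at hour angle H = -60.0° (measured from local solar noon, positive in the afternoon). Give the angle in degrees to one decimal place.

29.1°

cos θ_z = sin(-1.8°) sin(-17.2°) + cos(-1.8°) cos(-17.2°) cos(-60.00°) = 0.0093 + 0.4774 = 0.4867.
θ_z = arccos(0.4867) = 60.88°, so the elevation is 90° − 60.88° = 29.12°.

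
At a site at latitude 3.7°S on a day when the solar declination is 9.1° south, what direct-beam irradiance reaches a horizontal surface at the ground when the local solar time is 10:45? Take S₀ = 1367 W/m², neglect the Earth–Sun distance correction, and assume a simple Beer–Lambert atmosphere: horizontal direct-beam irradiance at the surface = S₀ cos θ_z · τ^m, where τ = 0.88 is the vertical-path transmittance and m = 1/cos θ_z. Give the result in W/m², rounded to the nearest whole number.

1126 W/m²

Hour angle H = 15° × (10.75 − 12) = -18.75°.
cos θ_z = sin(-3.7°) sin(-9.1°) + cos(-3.7°) cos(-9.1°) cos(-18.75°) = 0.0102 + 0.9331 = 0.9433.
Air mass m = 1/cos θ_z = 1/0.9433 = 1.060; τ^m = 0.88^1.060 = 0.8733.
Surface direct beam = 1367 × 0.9433 × 0.8733 = 1126.11 W/m².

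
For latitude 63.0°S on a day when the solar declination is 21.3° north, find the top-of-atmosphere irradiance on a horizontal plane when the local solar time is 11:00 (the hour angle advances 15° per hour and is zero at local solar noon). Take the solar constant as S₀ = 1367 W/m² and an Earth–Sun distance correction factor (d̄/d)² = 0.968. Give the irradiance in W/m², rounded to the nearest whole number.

Hour angle H = 15° × (11 − 12) = -15.00°.
cos θ_z = sin φ sin δ + cos φ cos δ cos H = (-0.8910)(0.3633) + (0.4540)(0.9317)(0.9659) = 0.0849.
Top-of-atmosphere irradiance = S₀ (d̄/d)² cos θ_z = 1367 × 0.968 × 0.0849 = 112.34 W/m².

112 W/m²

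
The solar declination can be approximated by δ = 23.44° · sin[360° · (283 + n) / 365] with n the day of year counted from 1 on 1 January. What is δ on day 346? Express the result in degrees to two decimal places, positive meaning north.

-23.11°

360 × (283 + 346) / 365 = 620.384°; sin(620.384°) = -0.9859.
δ = 23.44 × -0.9859 = -23.109° ≈ -23.11°.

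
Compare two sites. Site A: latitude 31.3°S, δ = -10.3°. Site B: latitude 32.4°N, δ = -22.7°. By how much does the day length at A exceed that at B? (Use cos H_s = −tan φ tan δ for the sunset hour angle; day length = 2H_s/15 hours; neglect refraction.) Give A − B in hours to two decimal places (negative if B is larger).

+2.90 h

A: H_s = arccos(−tan -31.3° · tan -10.3°) = 96.34°, so 2H_s/15 = 12.8453 h.
B: H_s = arccos(−tan 32.4° · tan -22.7°) = 74.61°, so 2H_s/15 = 9.9480 h.
A − B = 12.8453 − 9.9480 = 2.8973 h.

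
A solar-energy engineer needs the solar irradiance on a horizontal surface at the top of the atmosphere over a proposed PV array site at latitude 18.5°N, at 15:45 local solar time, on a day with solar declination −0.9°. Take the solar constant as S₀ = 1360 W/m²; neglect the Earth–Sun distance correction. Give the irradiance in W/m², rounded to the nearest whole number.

Hour angle H = 15° × (15.75 − 12) = 56.25°.
With φ = 18.5°, δ = -0.9°, H = 56.25°: sin φ sin δ = -0.0050, cos φ cos δ cos H = 0.5268, so cos θ_z = 0.5218.
Top-of-atmosphere irradiance = S₀ cos θ_z = 1360 × 0.5218 = 709.65 W/m².

710 W/m²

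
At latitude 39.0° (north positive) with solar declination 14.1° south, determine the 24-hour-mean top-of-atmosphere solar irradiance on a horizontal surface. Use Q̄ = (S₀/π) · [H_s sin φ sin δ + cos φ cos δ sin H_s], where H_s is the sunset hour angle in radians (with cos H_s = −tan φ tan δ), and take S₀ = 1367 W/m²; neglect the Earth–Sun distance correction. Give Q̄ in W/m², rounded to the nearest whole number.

230 W/m²

−tan φ tan δ = −(0.8098)(-0.2512) = 0.2034; H_s = arccos(0.2034) = 78.26°. In radians, H_s = 1.3659.
H_s sin φ sin δ = 1.3659 × 0.6293 × -0.2436 = -0.2094.
cos φ cos δ sin H_s = 0.7771 × 0.9699 × 0.9791 = 0.7380.
Q̄ = (1367/π) × (-0.2094 + 0.7380) = 435.13 × 0.5286 = 230.01 W/m².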